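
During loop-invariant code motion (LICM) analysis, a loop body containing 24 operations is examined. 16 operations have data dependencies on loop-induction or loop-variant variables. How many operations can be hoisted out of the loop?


Invariant candidates = total - loop-dependent
= 24 - 16 = 8

8


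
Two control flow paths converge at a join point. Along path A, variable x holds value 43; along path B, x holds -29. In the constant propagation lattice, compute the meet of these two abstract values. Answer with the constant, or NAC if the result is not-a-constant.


Meet operation: if both paths give the same constant, result is that constant; if they differ, result is NAC (not-a-constant).
Path A: 43, Path B: -29 -> differ
Result: not-a-constant -> NAC

NAC


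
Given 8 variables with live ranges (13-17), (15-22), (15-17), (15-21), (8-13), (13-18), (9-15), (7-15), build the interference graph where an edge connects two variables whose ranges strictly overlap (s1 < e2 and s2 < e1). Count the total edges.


Check all pairs for overlapping intervals.
Two intervals (s1,e1) and (s2,e2) overlap if s1 < e2 and s2 < e1.
v0 (13-17) vs v1..v7: overlaps v1, v2, v3, v5, v6, v7 -> 6
v1 (15-22) vs v2..v7: overlaps v2, v3, v5 -> 3
v2 (15-17) vs v3..v7: overlaps v3, v5 -> 2
v3 (15-21) vs v4..v7: overlaps v5 -> 1
v4 (8-13) vs v5..v7: overlaps v6, v7 -> 2
v5 (13-18) vs v6..v7: overlaps v6, v7 -> 2
v6 (9-15) vs v7: overlaps v7 -> 1
Total overlapping pairs = 6 + 3 + 2 + 1 + 2 + 2 + 1 = 17

17


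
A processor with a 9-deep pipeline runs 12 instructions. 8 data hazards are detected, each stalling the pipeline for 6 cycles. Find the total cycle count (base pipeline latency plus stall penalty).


Base cycles = 9 + 12 - 1 = 20
Total stalls = 8 * 6 = 48
Total = 20 + 48 = 68

68


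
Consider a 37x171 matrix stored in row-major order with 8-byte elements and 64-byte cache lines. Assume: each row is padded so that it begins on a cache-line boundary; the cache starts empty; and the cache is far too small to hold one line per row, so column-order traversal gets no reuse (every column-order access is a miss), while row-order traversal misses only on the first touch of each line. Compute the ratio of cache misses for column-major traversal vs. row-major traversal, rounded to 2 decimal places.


Each row occupies 171 * 8 = 1368 bytes and starts on a line boundary, so it spans ceil(1368 / 64) = 22 cache lines.
Row-major traversal misses (one per line touched): 37 * ceil(171 * 8 / 64) = 814
Column-major traversal misses (no reuse, every access misses): 37 * 171 = 6327
Ratio = 6327 / 814 = 7.77

7.77


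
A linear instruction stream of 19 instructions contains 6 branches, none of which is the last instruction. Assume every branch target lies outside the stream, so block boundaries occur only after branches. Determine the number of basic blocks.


With no in-sequence branch targets, the leaders are the first instruction plus the instruction after each branch.
Number of basic blocks = branches + 1
= 6 + 1 = 7

7


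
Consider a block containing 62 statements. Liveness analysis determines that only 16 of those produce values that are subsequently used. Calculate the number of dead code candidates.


Dead code = total statements - live definitions
= 62 - 16 = 46

46


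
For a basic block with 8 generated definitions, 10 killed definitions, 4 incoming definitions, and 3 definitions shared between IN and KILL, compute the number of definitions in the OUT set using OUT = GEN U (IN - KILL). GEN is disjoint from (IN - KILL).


IN - KILL: 4 - 3 = 1 surviving definitions
OUT = GEN + surviving = 8 + 1 = 9

9


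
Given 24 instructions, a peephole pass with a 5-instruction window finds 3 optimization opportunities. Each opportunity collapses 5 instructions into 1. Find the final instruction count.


Each match removes 4 instructions.
Total removed = 3 * 4 = 12
Remaining = 24 - 12 = 12

12


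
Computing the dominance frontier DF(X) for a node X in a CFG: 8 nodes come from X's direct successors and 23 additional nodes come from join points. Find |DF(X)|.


DF(X) = direct successor contributions + join point contributions
= 8 + 23 = 31

31


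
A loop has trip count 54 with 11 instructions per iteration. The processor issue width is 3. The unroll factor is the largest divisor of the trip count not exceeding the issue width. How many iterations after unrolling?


Largest divisor of 54 <= 3 is 3
New iterations = 54 / 3 = 18

18


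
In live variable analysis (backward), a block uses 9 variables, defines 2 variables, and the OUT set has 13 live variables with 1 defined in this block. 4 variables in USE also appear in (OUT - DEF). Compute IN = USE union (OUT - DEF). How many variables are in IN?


OUT - DEF: 13 - 1 = 12
|IN| = |USE| + |OUT - DEF| - |USE ∩ (OUT - DEF)| = 9 + 12 - 4 = 17

17


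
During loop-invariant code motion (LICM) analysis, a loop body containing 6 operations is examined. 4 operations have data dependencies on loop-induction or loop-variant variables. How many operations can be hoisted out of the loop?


Invariant candidates = total - loop-dependent
= 6 - 4 = 2

2


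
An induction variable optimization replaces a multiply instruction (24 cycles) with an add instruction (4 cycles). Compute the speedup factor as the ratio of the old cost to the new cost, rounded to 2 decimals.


Ratio = mult_cost / add_cost = 24 / 4 = 6.0

6.0


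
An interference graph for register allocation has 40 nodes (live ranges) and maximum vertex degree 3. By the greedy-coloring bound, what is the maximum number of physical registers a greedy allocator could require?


Greedy coloring never needs more than (max_degree + 1) colors: when coloring a vertex, at most max_degree neighbors are already colored.
Upper bound = 3 + 1 = 4

4


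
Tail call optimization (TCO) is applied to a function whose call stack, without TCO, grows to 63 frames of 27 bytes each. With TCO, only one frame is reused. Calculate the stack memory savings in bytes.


Without TCO: 63 * 27 = 1701 bytes
With TCO: reuse 1 frame = 27 bytes
Savings = 1701 - 27 = 1674

1674


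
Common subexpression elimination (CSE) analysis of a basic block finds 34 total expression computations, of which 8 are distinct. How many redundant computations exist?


CSE count = total expressions - unique expressions
= 34 - 8 = 26

26


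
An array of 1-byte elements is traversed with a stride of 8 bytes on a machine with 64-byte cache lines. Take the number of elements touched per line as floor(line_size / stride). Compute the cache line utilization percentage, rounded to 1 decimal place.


Elements per cache line = floor(64 / 8) = 8
Bytes used = 8 * 1 = 8
Utilization = 8 / 64 * 100 = 12.5%

12.5


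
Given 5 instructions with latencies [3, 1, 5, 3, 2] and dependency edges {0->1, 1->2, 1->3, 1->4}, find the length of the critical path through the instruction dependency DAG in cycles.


Compute longest path through dependency graph: dist(Ik) = max over predecessors of dist + latency(Ik).
dist(I0) = latency 3 = 3
dist(I1) = dist(I0) + 1 = 3 + 1 = 4
dist(I2) = dist(I1) + 5 = 4 + 5 = 9
dist(I3) = dist(I1) + 3 = 4 + 3 = 7
dist(I4) = dist(I1) + 2 = 4 + 2 = 6
Critical path = max dist = 9

9


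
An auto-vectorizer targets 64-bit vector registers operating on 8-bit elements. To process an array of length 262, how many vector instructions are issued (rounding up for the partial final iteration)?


Width = 64 / 8 = 8 elements per vector op
Iterations = ceil(262 / 8) = 33

33


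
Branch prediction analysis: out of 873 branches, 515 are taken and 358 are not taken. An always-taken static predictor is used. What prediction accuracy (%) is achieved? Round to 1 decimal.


Predictor: always-taken
Correct predictions = 515
Accuracy = 515 / 873 * 100 = 59.0%

59.0


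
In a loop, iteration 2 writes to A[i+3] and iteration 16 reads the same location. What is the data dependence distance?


Distance = read iteration - write iteration
= 16 - 2 = 14

14


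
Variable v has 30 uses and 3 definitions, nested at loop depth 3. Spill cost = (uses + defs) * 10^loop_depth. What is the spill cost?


uses + defs = 30 + 3 = 33
10^3 = 1000
Spill cost = 33 * 1000 = 33000

33000


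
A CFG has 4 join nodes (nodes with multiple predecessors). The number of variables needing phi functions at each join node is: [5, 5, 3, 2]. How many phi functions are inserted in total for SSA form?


Total phi functions = sum of phi functions at each join node
= 5 + 5 + 3 + 2 = 15

15


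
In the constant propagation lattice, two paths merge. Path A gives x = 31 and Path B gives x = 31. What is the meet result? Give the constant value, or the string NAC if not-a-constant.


Meet operation: if both paths give the same constant, result is that constant; if they differ, result is NAC (not-a-constant).
Path A: 31, Path B: 31 -> equal
Result: constant -> 31

31


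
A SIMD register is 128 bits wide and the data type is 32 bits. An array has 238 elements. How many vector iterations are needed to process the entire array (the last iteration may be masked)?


Width = 128 / 32 = 4 elements per vector op
Iterations = ceil(238 / 4) = 60

60


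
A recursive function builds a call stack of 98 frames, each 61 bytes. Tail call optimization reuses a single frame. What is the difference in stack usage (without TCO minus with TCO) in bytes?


Without TCO: 98 * 61 = 5978 bytes
With TCO: reuse 1 frame = 61 bytes
Savings = 5978 - 61 = 5917

5917


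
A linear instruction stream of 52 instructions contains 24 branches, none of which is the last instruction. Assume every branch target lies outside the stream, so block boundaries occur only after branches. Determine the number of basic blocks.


With no in-sequence branch targets, the leaders are the first instruction plus the instruction after each branch.
Number of basic blocks = branches + 1
= 24 + 1 = 25

25


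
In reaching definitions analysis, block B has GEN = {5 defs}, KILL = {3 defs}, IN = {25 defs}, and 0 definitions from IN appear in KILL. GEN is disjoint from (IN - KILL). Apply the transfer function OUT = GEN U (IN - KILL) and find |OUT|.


IN - KILL: 25 - 0 = 25 surviving definitions
OUT = GEN + surviving = 5 + 25 = 30

30


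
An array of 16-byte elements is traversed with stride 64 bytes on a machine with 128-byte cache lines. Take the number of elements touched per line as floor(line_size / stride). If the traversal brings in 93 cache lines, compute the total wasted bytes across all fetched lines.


Elements per line = floor(128 / 64) = 2
Bytes used per line = 2 * 16 = 32
Wasted per line = 128 - 32 = 96
Total wasted = 96 * 93 = 8928

8928


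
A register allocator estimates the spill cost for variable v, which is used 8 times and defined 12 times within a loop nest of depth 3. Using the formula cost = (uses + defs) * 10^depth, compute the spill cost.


uses + defs = 8 + 12 = 20
10^3 = 1000
Spill cost = 20 * 1000 = 20000

20000


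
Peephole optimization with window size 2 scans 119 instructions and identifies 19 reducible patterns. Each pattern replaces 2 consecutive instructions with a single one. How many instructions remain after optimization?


Each match removes 1 instructions.
Total removed = 19 * 1 = 19
Remaining = 119 - 19 = 100

100


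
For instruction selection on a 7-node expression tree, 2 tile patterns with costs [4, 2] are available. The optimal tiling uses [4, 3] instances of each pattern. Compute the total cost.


Total cost = sum(count_i * cost_i)
= 4*4 + 3*2
= 22

22


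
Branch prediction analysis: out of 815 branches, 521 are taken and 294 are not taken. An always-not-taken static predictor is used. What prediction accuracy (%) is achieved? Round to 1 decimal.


Predictor: always-not-taken
Correct predictions = 294
Accuracy = 294 / 815 * 100 = 36.1%

36.1


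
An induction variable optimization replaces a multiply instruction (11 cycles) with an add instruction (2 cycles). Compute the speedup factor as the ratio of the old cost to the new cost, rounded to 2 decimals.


Ratio = mult_cost / add_cost = 11 / 2 = 5.5

5.5


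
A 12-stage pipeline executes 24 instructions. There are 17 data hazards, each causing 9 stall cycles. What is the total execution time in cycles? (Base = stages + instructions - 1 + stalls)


Base cycles = 12 + 24 - 1 = 35
Total stalls = 17 * 9 = 153
Total = 35 + 153 = 188

188


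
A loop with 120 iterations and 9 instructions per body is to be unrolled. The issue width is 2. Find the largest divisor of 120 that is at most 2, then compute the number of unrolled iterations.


Largest divisor of 120 <= 2 is 2
New iterations = 120 / 2 = 60

60


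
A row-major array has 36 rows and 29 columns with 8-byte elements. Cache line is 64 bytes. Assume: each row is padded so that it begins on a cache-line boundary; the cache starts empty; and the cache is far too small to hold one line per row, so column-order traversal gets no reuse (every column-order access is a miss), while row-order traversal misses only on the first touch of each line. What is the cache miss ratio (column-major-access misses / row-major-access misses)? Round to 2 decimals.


Each row occupies 29 * 8 = 232 bytes and starts on a line boundary, so it spans ceil(232 / 64) = 4 cache lines.
Row-major traversal misses (one per line touched): 36 * ceil(29 * 8 / 64) = 144
Column-major traversal misses (no reuse, every access misses): 36 * 29 = 1044
Ratio = 1044 / 144 = 7.25

7.25


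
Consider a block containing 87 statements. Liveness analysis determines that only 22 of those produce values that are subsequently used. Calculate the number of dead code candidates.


Dead code = total statements - live definitions
= 87 - 22 = 65

65


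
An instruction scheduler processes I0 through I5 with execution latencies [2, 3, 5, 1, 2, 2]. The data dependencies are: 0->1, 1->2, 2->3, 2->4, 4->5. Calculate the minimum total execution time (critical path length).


Compute longest path through dependency graph: dist(Ik) = max over predecessors of dist + latency(Ik).
dist(I0) = latency 2 = 2
dist(I1) = dist(I0) + 3 = 2 + 3 = 5
dist(I2) = dist(I1) + 5 = 5 + 5 = 10
dist(I3) = dist(I2) + 1 = 10 + 1 = 11
dist(I4) = dist(I2) + 2 = 10 + 2 = 12
dist(I5) = dist(I4) + 2 = 12 + 2 = 14
Critical path = max dist = 14

14


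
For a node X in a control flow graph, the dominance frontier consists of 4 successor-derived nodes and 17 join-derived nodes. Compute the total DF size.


DF(X) = direct successor contributions + join point contributions
= 4 + 17 = 21

21


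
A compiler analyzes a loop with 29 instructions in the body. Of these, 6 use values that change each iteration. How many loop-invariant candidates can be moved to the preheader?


Invariant candidates = total - loop-dependent
= 29 - 6 = 23

23


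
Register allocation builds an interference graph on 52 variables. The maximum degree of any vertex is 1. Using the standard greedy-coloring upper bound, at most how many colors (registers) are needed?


Greedy coloring never needs more than (max_degree + 1) colors: when coloring a vertex, at most max_degree neighbors are already colored.
Upper bound = 1 + 1 = 2

2


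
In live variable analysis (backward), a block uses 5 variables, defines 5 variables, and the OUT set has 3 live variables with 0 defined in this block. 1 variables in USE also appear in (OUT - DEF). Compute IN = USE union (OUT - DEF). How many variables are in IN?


OUT - DEF: 3 - 0 = 3
|IN| = |USE| + |OUT - DEF| - |USE ∩ (OUT - DEF)| = 5 + 3 - 1 = 7

7


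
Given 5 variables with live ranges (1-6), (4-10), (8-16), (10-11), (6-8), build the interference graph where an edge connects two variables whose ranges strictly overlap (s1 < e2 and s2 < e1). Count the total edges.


Check all pairs for overlapping intervals.
Two intervals (s1,e1) and (s2,e2) overlap if s1 < e2 and s2 < e1.
v0 (1-6) vs v1..v4: overlaps v1 -> 1
v1 (4-10) vs v2..v4: overlaps v2, v4 -> 2
v2 (8-16) vs v3..v4: overlaps v3 -> 1
v3 (10-11) vs v4: overlaps none -> 0
Total overlapping pairs = 1 + 2 + 1 + 0 = 4

4


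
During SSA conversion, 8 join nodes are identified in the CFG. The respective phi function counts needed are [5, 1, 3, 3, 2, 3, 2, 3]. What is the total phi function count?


Total phi functions = sum of phi functions at each join node
= 5 + 1 + 3 + 3 + 2 + 3 + 2 + 3 = 22

22


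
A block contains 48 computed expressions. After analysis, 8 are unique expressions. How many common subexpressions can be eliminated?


CSE count = total expressions - unique expressions
= 48 - 8 = 40

40


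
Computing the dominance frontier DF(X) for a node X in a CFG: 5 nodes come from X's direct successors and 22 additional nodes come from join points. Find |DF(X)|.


DF(X) = direct successor contributions + join point contributions
= 5 + 22 = 27

27


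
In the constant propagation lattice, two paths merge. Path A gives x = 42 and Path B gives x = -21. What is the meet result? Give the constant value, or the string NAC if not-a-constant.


Meet operation: if both paths give the same constant, result is that constant; if they differ, result is NAC (not-a-constant).
Path A: 42, Path B: -21 -> differ
Result: not-a-constant -> NAC

NAC


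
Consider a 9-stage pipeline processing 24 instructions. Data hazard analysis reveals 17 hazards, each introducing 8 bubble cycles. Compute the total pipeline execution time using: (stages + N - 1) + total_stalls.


Base cycles = 9 + 24 - 1 = 32
Total stalls = 17 * 8 = 136
Total = 32 + 136 = 168

168


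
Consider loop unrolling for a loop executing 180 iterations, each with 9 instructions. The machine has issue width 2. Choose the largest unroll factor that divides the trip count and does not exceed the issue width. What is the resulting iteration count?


Largest divisor of 180 <= 2 is 2
New iterations = 180 / 2 = 90

90


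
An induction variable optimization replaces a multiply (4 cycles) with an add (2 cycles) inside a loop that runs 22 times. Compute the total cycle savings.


Per-iteration saving = 4 - 2 = 2
Total saved = 22 * 2 = 44

44


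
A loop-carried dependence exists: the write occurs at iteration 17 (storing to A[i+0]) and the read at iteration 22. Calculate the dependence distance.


Distance = read iteration - write iteration
= 22 - 17 = 5

5


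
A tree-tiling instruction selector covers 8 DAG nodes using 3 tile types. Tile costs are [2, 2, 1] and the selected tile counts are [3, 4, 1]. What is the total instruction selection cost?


Total cost = sum(count_i * cost_i)
= 3*2 + 4*2 + 1*1
= 15

15


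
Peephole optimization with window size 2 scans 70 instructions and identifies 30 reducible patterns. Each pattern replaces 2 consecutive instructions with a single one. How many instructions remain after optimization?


Each match removes 1 instructions.
Total removed = 30 * 1 = 30
Remaining = 70 - 30 = 40

40


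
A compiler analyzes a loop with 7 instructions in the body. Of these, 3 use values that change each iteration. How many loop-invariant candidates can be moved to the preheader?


Invariant candidates = total - loop-dependent
= 7 - 3 = 4

4


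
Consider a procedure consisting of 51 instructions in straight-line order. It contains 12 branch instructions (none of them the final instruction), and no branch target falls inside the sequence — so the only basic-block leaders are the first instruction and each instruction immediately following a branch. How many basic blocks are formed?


With no in-sequence branch targets, the leaders are the first instruction plus the instruction after each branch.
Number of basic blocks = branches + 1
= 12 + 1 = 13

13


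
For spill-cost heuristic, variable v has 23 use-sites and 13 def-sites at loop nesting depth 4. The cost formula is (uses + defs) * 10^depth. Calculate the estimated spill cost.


uses + defs = 23 + 13 = 36
10^4 = 10000
Spill cost = 36 * 10000 = 360000

360000


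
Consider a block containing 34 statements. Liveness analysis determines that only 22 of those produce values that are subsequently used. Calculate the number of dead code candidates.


Dead code = total statements - live definitions
= 34 - 22 = 12

12


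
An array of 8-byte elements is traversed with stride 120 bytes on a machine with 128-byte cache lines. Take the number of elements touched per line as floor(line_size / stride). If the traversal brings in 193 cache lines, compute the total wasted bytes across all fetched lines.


Elements per line = floor(128 / 120) = 1
Bytes used per line = 1 * 8 = 8
Wasted per line = 128 - 8 = 120
Total wasted = 120 * 193 = 23160

23160


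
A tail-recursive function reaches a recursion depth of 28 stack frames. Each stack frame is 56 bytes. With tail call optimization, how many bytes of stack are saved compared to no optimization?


Without TCO: 28 * 56 = 1568 bytes
With TCO: reuse 1 frame = 56 bytes
Savings = 1568 - 56 = 1512

1512


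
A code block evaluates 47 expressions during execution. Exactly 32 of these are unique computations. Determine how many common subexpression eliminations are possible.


CSE count = total expressions - unique expressions
= 47 - 32 = 15

15


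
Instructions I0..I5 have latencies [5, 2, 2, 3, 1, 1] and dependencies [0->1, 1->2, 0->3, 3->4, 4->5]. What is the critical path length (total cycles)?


Compute longest path through dependency graph: dist(Ik) = max over predecessors of dist + latency(Ik).
dist(I0) = latency 5 = 5
dist(I1) = dist(I0) + 2 = 5 + 2 = 7
dist(I2) = dist(I1) + 2 = 7 + 2 = 9
dist(I3) = dist(I0) + 3 = 5 + 3 = 8
dist(I4) = dist(I3) + 1 = 8 + 1 = 9
dist(I5) = dist(I4) + 1 = 9 + 1 = 10
Critical path = max dist = 10

10


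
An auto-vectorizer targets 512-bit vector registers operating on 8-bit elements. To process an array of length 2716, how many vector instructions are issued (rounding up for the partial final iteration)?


Width = 512 / 8 = 64 elements per vector op
Iterations = ceil(2716 / 64) = 43

43


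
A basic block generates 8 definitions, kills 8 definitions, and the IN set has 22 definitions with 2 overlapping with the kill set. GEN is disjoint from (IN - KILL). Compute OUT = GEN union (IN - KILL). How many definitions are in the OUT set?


IN - KILL: 22 - 2 = 20 surviving definitions
OUT = GEN + surviving = 8 + 20 = 28

28


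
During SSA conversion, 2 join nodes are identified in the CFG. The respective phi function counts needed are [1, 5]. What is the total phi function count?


Total phi functions = sum of phi functions at each join node
= 1 + 5 = 6

6


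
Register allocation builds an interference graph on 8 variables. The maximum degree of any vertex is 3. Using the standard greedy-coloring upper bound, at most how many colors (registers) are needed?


Greedy coloring never needs more than (max_degree + 1) colors: when coloring a vertex, at most max_degree neighbors are already colored.
Upper bound = 3 + 1 = 4

4


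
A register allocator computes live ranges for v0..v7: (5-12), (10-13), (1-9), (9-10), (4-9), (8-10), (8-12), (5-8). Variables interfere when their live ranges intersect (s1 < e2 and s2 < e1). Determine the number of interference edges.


Check all pairs for overlapping intervals.
Two intervals (s1,e1) and (s2,e2) overlap if s1 < e2 and s2 < e1.
v0 (5-12) vs v1..v7: overlaps v1, v2, v3, v4, v5, v6, v7 -> 7
v1 (10-13) vs v2..v7: overlaps v6 -> 1
v2 (1-9) vs v3..v7: overlaps v4, v5, v6, v7 -> 4
v3 (9-10) vs v4..v7: overlaps v5, v6 -> 2
v4 (4-9) vs v5..v7: overlaps v5, v6, v7 -> 3
v5 (8-10) vs v6..v7: overlaps v6 -> 1
v6 (8-12) vs v7: overlaps none -> 0
Total overlapping pairs = 7 + 1 + 4 + 2 + 3 + 1 + 0 = 18

18


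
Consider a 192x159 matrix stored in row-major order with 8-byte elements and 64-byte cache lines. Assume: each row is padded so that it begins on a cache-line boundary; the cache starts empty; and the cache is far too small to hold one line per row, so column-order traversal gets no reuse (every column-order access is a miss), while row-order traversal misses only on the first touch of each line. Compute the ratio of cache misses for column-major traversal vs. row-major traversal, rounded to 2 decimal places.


Each row occupies 159 * 8 = 1272 bytes and starts on a line boundary, so it spans ceil(1272 / 64) = 20 cache lines.
Row-major traversal misses (one per line touched): 192 * ceil(159 * 8 / 64) = 3840
Column-major traversal misses (no reuse, every access misses): 192 * 159 = 30528
Ratio = 30528 / 3840 = 7.95

7.95


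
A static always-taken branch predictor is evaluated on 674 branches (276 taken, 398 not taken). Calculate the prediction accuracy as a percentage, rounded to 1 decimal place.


Predictor: always-taken
Correct predictions = 276
Accuracy = 276 / 674 * 100 = 40.9%

40.9


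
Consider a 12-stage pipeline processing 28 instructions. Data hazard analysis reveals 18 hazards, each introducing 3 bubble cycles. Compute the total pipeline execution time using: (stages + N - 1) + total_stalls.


Base cycles = 12 + 28 - 1 = 39
Total stalls = 18 * 3 = 54
Total = 39 + 54 = 93

93


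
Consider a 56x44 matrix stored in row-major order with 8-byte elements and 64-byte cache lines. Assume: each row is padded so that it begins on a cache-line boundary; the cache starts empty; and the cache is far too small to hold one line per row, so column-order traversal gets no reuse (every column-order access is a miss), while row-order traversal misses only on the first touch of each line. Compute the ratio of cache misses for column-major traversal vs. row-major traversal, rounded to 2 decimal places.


Each row occupies 44 * 8 = 352 bytes and starts on a line boundary, so it spans ceil(352 / 64) = 6 cache lines.
Row-major traversal misses (one per line touched): 56 * ceil(44 * 8 / 64) = 336
Column-major traversal misses (no reuse, every access misses): 56 * 44 = 2464
Ratio = 2464 / 336 = 7.33

7.33


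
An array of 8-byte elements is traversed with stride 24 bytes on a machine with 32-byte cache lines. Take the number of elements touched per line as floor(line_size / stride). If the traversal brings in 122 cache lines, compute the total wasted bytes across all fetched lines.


Elements per line = floor(32 / 24) = 1
Bytes used per line = 1 * 8 = 8
Wasted per line = 32 - 8 = 24
Total wasted = 24 * 122 = 2928

2928


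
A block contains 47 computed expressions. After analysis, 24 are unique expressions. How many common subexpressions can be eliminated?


CSE count = total expressions - unique expressions
= 47 - 24 = 23

23


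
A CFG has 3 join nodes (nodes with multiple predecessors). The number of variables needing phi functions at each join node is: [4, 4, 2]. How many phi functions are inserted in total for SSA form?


Total phi functions = sum of phi functions at each join node
= 4 + 4 + 2 = 10

10


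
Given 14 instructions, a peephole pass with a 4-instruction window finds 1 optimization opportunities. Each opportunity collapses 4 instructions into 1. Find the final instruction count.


Each match removes 3 instructions.
Total removed = 1 * 3 = 3
Remaining = 14 - 3 = 11

11


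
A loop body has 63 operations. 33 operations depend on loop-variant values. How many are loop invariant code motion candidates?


Invariant candidates = total - loop-dependent
= 63 - 33 = 30

30


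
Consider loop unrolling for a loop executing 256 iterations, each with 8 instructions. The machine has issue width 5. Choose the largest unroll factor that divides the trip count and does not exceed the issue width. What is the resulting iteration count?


Largest divisor of 256 <= 5 is 4
New iterations = 256 / 4 = 64

64


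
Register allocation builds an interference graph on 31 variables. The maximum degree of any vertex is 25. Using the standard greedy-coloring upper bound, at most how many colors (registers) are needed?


Greedy coloring never needs more than (max_degree + 1) colors: when coloring a vertex, at most max_degree neighbors are already colored.
Upper bound = 25 + 1 = 26

26


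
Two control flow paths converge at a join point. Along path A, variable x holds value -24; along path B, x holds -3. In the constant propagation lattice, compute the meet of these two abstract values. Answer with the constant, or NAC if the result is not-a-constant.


Meet operation: if both paths give the same constant, result is that constant; if they differ, result is NAC (not-a-constant).
Path A: -24, Path B: -3 -> differ
Result: not-a-constant -> NAC

NAC


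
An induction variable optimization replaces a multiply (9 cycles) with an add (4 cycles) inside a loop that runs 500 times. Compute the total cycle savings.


Per-iteration saving = 9 - 4 = 5
Total saved = 500 * 5 = 2500

2500


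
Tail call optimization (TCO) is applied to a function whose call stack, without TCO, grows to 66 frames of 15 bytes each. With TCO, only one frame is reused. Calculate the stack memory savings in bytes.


Without TCO: 66 * 15 = 990 bytes
With TCO: reuse 1 frame = 15 bytes
Savings = 990 - 15 = 975

975


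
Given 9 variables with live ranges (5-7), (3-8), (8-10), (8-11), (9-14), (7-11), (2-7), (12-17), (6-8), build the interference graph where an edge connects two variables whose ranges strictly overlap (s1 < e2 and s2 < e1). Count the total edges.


Check all pairs for overlapping intervals.
Two intervals (s1,e1) and (s2,e2) overlap if s1 < e2 and s2 < e1.
v0 (5-7) vs v1..v8: overlaps v1, v6, v8 -> 3
v1 (3-8) vs v2..v8: overlaps v5, v6, v8 -> 3
v2 (8-10) vs v3..v8: overlaps v3, v4, v5 -> 3
v3 (8-11) vs v4..v8: overlaps v4, v5 -> 2
v4 (9-14) vs v5..v8: overlaps v5, v7 -> 2
v5 (7-11) vs v6..v8: overlaps v8 -> 1
v6 (2-7) vs v7..v8: overlaps v8 -> 1
v7 (12-17) vs v8: overlaps none -> 0
Total overlapping pairs = 3 + 3 + 3 + 2 + 2 + 1 + 1 + 0 = 15

15


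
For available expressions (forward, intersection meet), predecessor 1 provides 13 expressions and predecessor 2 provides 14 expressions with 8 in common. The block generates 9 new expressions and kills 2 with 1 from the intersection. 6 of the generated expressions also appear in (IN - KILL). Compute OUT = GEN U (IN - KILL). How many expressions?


IN = intersection of predecessors = 8
IN - KILL = 8 - 1 = 7
|OUT| = |GEN| + |IN - KILL| - |GEN ∩ (IN - KILL)| = 9 + 7 - 6 = 10

10


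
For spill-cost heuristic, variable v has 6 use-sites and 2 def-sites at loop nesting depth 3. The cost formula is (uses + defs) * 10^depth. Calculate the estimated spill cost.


uses + defs = 6 + 2 = 8
10^3 = 1000
Spill cost = 8 * 1000 = 8000

8000


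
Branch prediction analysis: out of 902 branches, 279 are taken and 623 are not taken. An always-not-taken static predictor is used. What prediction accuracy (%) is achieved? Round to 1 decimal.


Predictor: always-not-taken
Correct predictions = 623
Accuracy = 623 / 902 * 100 = 69.1%

69.1


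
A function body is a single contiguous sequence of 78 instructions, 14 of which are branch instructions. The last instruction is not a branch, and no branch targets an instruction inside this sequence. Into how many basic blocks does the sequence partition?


With no in-sequence branch targets, the leaders are the first instruction plus the instruction after each branch.
Number of basic blocks = branches + 1
= 14 + 1 = 15

15


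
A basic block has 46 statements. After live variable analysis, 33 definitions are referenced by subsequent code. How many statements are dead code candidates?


Dead code = total statements - live definitions
= 46 - 33 = 13

13


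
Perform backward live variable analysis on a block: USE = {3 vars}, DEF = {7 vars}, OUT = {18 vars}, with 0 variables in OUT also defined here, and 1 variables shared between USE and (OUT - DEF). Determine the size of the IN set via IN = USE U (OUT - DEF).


OUT - DEF: 18 - 0 = 18
|IN| = |USE| + |OUT - DEF| - |USE ∩ (OUT - DEF)| = 3 + 18 - 1 = 20

20


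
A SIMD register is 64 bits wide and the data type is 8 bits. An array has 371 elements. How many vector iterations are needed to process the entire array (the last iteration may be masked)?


Width = 64 / 8 = 8 elements per vector op
Iterations = ceil(371 / 8) = 47

47


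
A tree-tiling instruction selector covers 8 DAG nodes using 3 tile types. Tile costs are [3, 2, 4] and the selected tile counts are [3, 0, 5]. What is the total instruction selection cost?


Total cost = sum(count_i * cost_i)
= 3*3 + 0*2 + 5*4
= 29

29


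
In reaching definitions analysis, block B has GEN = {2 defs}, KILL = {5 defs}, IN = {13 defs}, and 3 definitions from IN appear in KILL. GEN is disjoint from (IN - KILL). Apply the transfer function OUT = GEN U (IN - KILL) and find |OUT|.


IN - KILL: 13 - 3 = 10 surviving definitions
OUT = GEN + surviving = 2 + 10 = 12

12


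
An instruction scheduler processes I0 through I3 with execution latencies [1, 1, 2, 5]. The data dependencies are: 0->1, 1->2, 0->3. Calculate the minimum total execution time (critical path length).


Compute longest path through dependency graph: dist(Ik) = max over predecessors of dist + latency(Ik).
dist(I0) = latency 1 = 1
dist(I1) = dist(I0) + 1 = 1 + 1 = 2
dist(I2) = dist(I1) + 2 = 2 + 2 = 4
dist(I3) = dist(I0) + 5 = 1 + 5 = 6
Critical path = max dist = 6

6


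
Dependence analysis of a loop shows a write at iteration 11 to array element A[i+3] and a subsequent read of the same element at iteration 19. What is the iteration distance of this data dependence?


Distance = read iteration - write iteration
= 19 - 11 = 8

8


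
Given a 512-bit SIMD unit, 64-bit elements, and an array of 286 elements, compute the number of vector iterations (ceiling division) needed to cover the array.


Width = 512 / 64 = 8 elements per vector op
Iterations = ceil(286 / 8) = 36

36


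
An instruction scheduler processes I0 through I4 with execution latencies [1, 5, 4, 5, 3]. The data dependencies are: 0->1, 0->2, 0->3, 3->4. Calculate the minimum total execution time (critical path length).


Compute longest path through dependency graph: dist(Ik) = max over predecessors of dist + latency(Ik).
dist(I0) = latency 1 = 1
dist(I1) = dist(I0) + 5 = 1 + 5 = 6
dist(I2) = dist(I0) + 4 = 1 + 4 = 5
dist(I3) = dist(I0) + 5 = 1 + 5 = 6
dist(I4) = dist(I3) + 3 = 6 + 3 = 9
Critical path = max dist = 9

9


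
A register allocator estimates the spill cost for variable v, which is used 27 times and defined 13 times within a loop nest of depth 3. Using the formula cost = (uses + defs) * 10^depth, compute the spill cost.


uses + defs = 27 + 13 = 40
10^3 = 1000
Spill cost = 40 * 1000 = 40000

40000


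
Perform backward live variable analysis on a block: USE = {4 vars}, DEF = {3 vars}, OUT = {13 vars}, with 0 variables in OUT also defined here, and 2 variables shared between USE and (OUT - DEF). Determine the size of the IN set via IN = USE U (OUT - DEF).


OUT - DEF: 13 - 0 = 13
|IN| = |USE| + |OUT - DEF| - |USE ∩ (OUT - DEF)| = 4 + 13 - 2 = 15

15


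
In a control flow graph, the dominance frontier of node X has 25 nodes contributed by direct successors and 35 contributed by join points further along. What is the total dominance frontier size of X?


DF(X) = direct successor contributions + join point contributions
= 25 + 35 = 60

60


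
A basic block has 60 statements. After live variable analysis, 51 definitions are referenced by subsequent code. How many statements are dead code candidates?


Dead code = total statements - live definitions
= 60 - 51 = 9

9


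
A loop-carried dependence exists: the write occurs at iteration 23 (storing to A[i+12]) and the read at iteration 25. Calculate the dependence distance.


Distance = read iteration - write iteration
= 25 - 23 = 2

2


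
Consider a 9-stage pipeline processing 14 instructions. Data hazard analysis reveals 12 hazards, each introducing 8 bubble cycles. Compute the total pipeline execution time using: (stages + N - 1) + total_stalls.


Base cycles = 9 + 14 - 1 = 22
Total stalls = 12 * 8 = 96
Total = 22 + 96 = 118

118


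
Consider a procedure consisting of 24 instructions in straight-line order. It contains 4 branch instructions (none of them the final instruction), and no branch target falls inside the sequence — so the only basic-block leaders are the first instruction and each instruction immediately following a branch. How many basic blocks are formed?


With no in-sequence branch targets, the leaders are the first instruction plus the instruction after each branch.
Number of basic blocks = branches + 1
= 4 + 1 = 5

5


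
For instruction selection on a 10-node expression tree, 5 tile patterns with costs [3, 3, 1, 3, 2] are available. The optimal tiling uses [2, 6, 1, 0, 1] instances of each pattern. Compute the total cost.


Total cost = sum(count_i * cost_i)
= 2*3 + 6*3 + 1*1 + 0*3 + 1*2
= 27

27


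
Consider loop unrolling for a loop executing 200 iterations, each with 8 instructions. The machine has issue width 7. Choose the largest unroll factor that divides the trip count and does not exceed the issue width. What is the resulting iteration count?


Largest divisor of 200 <= 7 is 5
New iterations = 200 / 5 = 40

40


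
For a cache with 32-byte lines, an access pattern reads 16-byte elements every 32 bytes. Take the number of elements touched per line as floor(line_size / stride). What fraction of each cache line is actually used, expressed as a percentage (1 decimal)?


Elements per cache line = floor(32 / 32) = 1
Bytes used = 1 * 16 = 16
Utilization = 16 / 32 * 100 = 50.0%

50.0


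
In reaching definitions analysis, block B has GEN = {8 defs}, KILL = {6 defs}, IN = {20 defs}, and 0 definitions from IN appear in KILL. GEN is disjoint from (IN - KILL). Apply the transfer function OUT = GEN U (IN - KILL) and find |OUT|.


IN - KILL: 20 - 0 = 20 surviving definitions
OUT = GEN + surviving = 8 + 20 = 28

28


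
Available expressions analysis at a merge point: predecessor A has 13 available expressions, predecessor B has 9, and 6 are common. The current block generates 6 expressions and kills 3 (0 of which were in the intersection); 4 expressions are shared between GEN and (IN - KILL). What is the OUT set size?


IN = intersection of predecessors = 6
IN - KILL = 6 - 0 = 6
|OUT| = |GEN| + |IN - KILL| - |GEN ∩ (IN - KILL)| = 6 + 6 - 4 = 8

8


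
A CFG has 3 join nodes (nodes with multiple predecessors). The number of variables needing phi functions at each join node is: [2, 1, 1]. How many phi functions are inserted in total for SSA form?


Total phi functions = sum of phi functions at each join node
= 2 + 1 + 1 = 4

4


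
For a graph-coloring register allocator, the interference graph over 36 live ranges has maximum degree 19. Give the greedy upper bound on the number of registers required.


Greedy coloring never needs more than (max_degree + 1) colors: when coloring a vertex, at most max_degree neighbors are already colored.
Upper bound = 19 + 1 = 20

20


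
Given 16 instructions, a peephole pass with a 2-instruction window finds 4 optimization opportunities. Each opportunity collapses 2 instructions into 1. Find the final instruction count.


Each match removes 1 instructions.
Total removed = 4 * 1 = 4
Remaining = 16 - 4 = 12

12


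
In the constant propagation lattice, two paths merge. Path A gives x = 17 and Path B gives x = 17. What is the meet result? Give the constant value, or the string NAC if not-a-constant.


Meet operation: if both paths give the same constant, result is that constant; if they differ, result is NAC (not-a-constant).
Path A: 17, Path B: 17 -> equal
Result: constant -> 17

17


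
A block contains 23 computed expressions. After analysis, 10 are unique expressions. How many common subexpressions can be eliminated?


CSE count = total expressions - unique expressions
= 23 - 10 = 13

13
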